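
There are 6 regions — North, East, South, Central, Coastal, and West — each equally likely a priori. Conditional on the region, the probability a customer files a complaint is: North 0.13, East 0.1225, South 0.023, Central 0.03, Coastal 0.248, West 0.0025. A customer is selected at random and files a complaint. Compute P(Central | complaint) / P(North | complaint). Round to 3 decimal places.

Since the prior is uniform, the posterior is proportional to the likelihood:
  North: 0.13
  East: 0.1225
  South: 0.023
  Central: 0.03
  Coastal: 0.248
  West: 0.0025
Sum = 0.556.
The ratio is 0.03 / 0.13 (the normalizer cancels) = 0.231.

0.231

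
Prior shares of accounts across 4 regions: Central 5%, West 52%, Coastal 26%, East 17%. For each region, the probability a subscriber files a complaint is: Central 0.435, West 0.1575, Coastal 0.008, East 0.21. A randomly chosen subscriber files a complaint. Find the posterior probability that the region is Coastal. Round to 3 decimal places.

Compute prior × likelihood for every hypothesis:
  Central: 0.05 × 0.435 = 0.02175
  West: 0.52 × 0.1575 = 0.0819
  Coastal: 0.26 × 0.008 = 0.00208
  East: 0.17 × 0.21 = 0.0357
Sum = 0.14143.
P(Coastal | evidence) = 0.00208 / 0.14143 ≈ 0.015.

0.015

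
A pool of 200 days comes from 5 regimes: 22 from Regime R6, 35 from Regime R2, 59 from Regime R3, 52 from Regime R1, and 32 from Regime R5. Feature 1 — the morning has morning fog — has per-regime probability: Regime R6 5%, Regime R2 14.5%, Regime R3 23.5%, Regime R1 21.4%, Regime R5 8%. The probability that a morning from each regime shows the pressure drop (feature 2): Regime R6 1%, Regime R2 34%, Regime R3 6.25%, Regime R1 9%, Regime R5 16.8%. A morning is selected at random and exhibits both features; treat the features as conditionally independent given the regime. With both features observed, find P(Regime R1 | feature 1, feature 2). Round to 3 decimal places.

Prior × likelihood for each hypothesis:
  Regime R6: 0.11 × 0.05 × 0.01 = 0.000055
  Regime R2: 0.175 × 0.145 × 0.34 = 0.0086275
  Regime R3: 0.295 × 0.235 × 0.0625 = 0.0043328125
  Regime R1: 0.26 × 0.214 × 0.09 = 0.0050076
  Regime R5: 0.16 × 0.08 × 0.168 = 0.0021504
Normalizing constant = 0.0201733125.
P(Regime R1 | evidence) = 0.0050076 / 0.0201733125 ≈ 0.248.

0.248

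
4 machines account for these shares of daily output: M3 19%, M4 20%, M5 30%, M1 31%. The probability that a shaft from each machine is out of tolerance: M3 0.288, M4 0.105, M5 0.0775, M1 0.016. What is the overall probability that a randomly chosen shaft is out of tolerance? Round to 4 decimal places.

0.1039

Prior × likelihood for each hypothesis:
  M3: 0.19 × 0.288 = 0.05472
  M4: 0.2 × 0.105 = 0.021
  M5: 0.3 × 0.0775 = 0.02325
  M1: 0.31 × 0.016 = 0.00496
P(oversize) = 0.05472 + 0.021 + 0.02325 + 0.00496 = 0.10393 → 0.1039.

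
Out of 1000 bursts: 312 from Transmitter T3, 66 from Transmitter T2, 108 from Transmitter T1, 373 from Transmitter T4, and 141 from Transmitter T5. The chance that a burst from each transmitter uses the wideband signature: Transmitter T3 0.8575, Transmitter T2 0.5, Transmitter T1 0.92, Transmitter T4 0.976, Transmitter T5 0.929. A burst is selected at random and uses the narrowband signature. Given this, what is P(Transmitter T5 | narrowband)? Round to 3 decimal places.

Taking complements, P(narrowband | each) = Transmitter T3 0.1425, Transmitter T2 0.5, Transmitter T1 0.08, Transmitter T4 0.024, Transmitter T5 0.071.
Unnormalized posteriors (prior × likelihood):
  Transmitter T3: 0.312 × 0.1425 = 0.04446
  Transmitter T2: 0.066 × 0.5 = 0.033
  Transmitter T1: 0.108 × 0.08 = 0.00864
  Transmitter T4: 0.373 × 0.024 = 0.008952
  Transmitter T5: 0.141 × 0.071 = 0.010011
Normalizing constant = 0.105063.
P(Transmitter T5 | evidence) = 0.010011 / 0.105063 ≈ 0.095.

0.095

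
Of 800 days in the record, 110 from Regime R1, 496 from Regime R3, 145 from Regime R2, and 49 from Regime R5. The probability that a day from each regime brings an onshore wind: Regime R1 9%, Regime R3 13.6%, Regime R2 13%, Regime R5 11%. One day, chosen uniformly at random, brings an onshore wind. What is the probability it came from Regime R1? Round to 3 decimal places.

0.097

Unnormalized posteriors (prior × likelihood):
  Regime R1: 0.1375 × 0.09 = 0.012375
  Regime R3: 0.62 × 0.136 = 0.08432
  Regime R2: 0.18125 × 0.13 = 0.0235625
  Regime R5: 0.06125 × 0.11 = 0.0067375
Sum = 0.126995.
P(Regime R1 | evidence) = 0.012375 / 0.126995 ≈ 0.097.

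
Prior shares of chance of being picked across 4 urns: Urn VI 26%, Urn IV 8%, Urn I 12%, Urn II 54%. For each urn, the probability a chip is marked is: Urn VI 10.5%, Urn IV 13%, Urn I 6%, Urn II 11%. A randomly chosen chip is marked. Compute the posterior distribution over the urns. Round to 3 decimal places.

Compute prior × likelihood for every hypothesis:
  Urn VI: 0.26 × 0.105 = 0.0273
  Urn IV: 0.08 × 0.13 = 0.0104
  Urn I: 0.12 × 0.06 = 0.0072
  Urn II: 0.54 × 0.11 = 0.0594
Total = 0.1043.
P(Urn VI | marked) = 0.0273/0.1043 ≈ 0.262
P(Urn IV | marked) = 0.0104/0.1043 ≈ 0.100
P(Urn I | marked) = 0.0072/0.1043 ≈ 0.069
P(Urn II | marked) = 0.0594/0.1043 ≈ 0.570
(Check: 0.262+0.100+0.069+0.570 = 1.001.)

Urn VI 0.262, Urn IV 0.100, Urn I 0.069, Urn II 0.570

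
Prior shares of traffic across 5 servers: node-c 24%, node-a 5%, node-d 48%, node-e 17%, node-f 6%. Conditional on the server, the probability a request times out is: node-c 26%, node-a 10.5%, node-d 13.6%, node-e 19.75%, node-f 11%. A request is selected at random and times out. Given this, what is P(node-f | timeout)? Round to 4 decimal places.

Compute prior × likelihood for every hypothesis:
  node-c: 0.24 × 0.26 = 0.0624
  node-a: 0.05 × 0.105 = 0.00525
  node-d: 0.48 × 0.136 = 0.06528
  node-e: 0.17 × 0.1975 = 0.033575
  node-f: 0.06 × 0.11 = 0.0066
Normalizing constant = 0.173105.
P(node-f | evidence) = 0.0066 / 0.173105 ≈ 0.0381.

0.0381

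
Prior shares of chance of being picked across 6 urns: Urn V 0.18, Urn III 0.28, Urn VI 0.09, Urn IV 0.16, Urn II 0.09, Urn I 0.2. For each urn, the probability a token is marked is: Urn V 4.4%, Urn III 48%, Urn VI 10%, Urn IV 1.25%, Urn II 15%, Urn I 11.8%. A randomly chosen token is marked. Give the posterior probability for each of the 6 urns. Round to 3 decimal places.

Urn V 0.042, Urn III 0.706, Urn VI 0.047, Urn IV 0.011, Urn II 0.071, Urn I 0.124

Unnormalized posteriors (prior × likelihood):
  Urn V: 0.18 × 0.044 = 0.00792
  Urn III: 0.28 × 0.48 = 0.1344
  Urn VI: 0.09 × 0.1 = 0.009
  Urn IV: 0.16 × 0.0125 = 0.002
  Urn II: 0.09 × 0.15 = 0.0135
  Urn I: 0.2 × 0.118 = 0.0236
Normalizing constant = 0.19042.
P(Urn V | marked) = 0.00792/0.19042 ≈ 0.042
P(Urn III | marked) = 0.1344/0.19042 ≈ 0.706
P(Urn VI | marked) = 0.009/0.19042 ≈ 0.047
P(Urn IV | marked) = 0.002/0.19042 ≈ 0.011
P(Urn II | marked) = 0.0135/0.19042 ≈ 0.071
P(Urn I | marked) = 0.0236/0.19042 ≈ 0.124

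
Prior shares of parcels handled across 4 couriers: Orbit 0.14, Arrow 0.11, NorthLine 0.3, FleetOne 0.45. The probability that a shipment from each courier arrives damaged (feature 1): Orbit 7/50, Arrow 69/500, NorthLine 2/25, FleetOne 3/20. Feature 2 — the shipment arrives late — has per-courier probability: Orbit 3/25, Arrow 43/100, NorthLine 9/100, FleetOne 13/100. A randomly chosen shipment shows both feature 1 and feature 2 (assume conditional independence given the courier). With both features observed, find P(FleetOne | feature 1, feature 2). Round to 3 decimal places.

0.443

Unnormalized posteriors (prior × likelihood):
  Orbit: 0.14 × 0.14 × 0.12 = 0.002352
  Arrow: 0.11 × 0.138 × 0.43 = 0.0065274
  NorthLine: 0.3 × 0.08 × 0.09 = 0.00216
  FleetOne: 0.45 × 0.15 × 0.13 = 0.008775
Sum = 0.0198144.
P(FleetOne | evidence) = 0.008775 / 0.0198144 ≈ 0.443.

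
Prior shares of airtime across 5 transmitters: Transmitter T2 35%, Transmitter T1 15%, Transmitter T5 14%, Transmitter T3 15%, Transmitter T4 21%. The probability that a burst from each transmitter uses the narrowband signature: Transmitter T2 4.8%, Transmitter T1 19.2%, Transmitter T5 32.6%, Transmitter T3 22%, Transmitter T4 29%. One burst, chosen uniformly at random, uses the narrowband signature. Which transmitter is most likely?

Transmitter T4

By Bayes' rule, posterior ∝ prior × likelihood:
  Transmitter T2: 0.35 × 0.048 = 0.0168
  Transmitter T1: 0.15 × 0.192 = 0.0288
  Transmitter T5: 0.14 × 0.326 = 0.04564
  Transmitter T3: 0.15 × 0.22 = 0.033
  Transmitter T4: 0.21 × 0.29 = 0.0609
Normalizing constant = 0.18514.
Largest term belongs to Transmitter T4, so Transmitter T4 is most probable.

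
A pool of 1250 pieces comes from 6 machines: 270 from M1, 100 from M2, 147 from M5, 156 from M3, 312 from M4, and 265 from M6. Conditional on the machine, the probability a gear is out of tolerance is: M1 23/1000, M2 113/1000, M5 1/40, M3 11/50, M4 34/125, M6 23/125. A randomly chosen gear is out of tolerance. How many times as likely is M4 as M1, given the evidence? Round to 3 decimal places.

13.666

Compute prior × likelihood for every hypothesis:
  M1: 0.216 × 0.023 = 0.004968
  M2: 0.08 × 0.113 = 0.00904
  M5: 0.1176 × 0.025 = 0.00294
  M3: 0.1248 × 0.22 = 0.027456
  M4: 0.2496 × 0.272 = 0.0678912
  M6: 0.212 × 0.184 = 0.039008
Sum = 0.1513032.
The ratio is 0.0678912 / 0.004968 (the normalizer cancels) = 13.666.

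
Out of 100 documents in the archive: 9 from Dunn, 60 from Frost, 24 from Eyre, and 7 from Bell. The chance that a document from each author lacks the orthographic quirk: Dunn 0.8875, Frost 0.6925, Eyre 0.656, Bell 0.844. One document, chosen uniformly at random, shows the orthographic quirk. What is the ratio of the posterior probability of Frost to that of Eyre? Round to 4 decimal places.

Taking complements, P(quirk | each) = Dunn 0.1125, Frost 0.3075, Eyre 0.344, Bell 0.156.
Compute prior × likelihood for every hypothesis:
  Dunn: 0.09 × 0.1125 = 0.010125
  Frost: 0.6 × 0.3075 = 0.1845
  Eyre: 0.24 × 0.344 = 0.08256
  Bell: 0.07 × 0.156 = 0.01092
Normalizing constant = 0.288105.
The ratio is 0.1845 / 0.08256 (the normalizer cancels) = 2.2347.

2.2347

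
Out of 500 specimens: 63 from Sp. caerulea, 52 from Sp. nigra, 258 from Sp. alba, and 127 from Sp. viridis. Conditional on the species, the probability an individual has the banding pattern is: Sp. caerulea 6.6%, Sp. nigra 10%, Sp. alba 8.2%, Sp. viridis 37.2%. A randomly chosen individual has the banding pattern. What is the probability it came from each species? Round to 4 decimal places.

Sp. caerulea 0.0535, Sp. nigra 0.0669, Sp. alba 0.2721, Sp. viridis 0.6076

By Bayes' rule, posterior ∝ prior × likelihood:
  Sp. caerulea: 0.126 × 0.066 = 0.008316
  Sp. nigra: 0.104 × 0.1 = 0.0104
  Sp. alba: 0.516 × 0.082 = 0.042312
  Sp. viridis: 0.254 × 0.372 = 0.094488
Sum = 0.155516.
P(Sp. caerulea | banded) = 0.008316/0.155516 ≈ 0.0535
P(Sp. nigra | banded) = 0.0104/0.155516 ≈ 0.0669
P(Sp. alba | banded) = 0.042312/0.155516 ≈ 0.2721
P(Sp. viridis | banded) = 0.094488/0.155516 ≈ 0.6076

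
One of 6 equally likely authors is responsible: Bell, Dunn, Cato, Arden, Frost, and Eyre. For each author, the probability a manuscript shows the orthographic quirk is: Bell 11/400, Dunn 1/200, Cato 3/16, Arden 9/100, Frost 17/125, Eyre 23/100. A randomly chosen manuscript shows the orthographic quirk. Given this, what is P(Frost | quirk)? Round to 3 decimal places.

0.201

Since the prior is uniform, the posterior is proportional to the likelihood:
  Bell: 0.0275
  Dunn: 0.005
  Cato: 0.1875
  Arden: 0.09
  Frost: 0.136
  Eyre: 0.23
Sum = 0.676.
P(Frost | evidence) = 0.136 / 0.676 ≈ 0.201.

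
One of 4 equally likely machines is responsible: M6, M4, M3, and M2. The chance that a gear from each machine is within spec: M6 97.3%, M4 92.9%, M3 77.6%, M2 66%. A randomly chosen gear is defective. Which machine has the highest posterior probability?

M2

Taking complements, P(defective | each) = M6 0.027, M4 0.071, M3 0.224, M2 0.34.
Since the prior is uniform, the posterior is proportional to the likelihood:
  M6: 0.027
  M4: 0.071
  M3: 0.224
  M2: 0.34
Normalizing constant = 0.662.
Largest term belongs to M2, so M2 is most probable.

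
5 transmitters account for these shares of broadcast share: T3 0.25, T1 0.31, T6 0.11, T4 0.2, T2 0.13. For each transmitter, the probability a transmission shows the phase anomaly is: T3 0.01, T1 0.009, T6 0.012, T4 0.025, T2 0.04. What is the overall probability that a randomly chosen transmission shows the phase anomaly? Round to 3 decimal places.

Compute prior × likelihood for every hypothesis:
  T3: 0.25 × 0.01 = 0.0025
  T1: 0.31 × 0.009 = 0.00279
  T6: 0.11 × 0.012 = 0.00132
  T4: 0.2 × 0.025 = 0.005
  T2: 0.13 × 0.04 = 0.0052
P(anomaly) = 0.0025 + 0.00279 + 0.00132 + 0.005 + 0.0052 = 0.01681 → 0.017.

0.017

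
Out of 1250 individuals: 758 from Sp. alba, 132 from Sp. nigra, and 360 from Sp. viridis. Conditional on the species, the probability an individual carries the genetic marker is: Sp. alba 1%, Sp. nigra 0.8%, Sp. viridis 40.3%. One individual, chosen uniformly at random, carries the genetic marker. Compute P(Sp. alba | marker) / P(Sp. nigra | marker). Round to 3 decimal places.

7.178

Unnormalized posteriors (prior × likelihood):
  Sp. alba: 0.6064 × 0.01 = 0.006064
  Sp. nigra: 0.1056 × 0.008 = 0.0008448
  Sp. viridis: 0.288 × 0.403 = 0.116064
Sum = 0.1229728.
The ratio is 0.006064 / 0.0008448 (the normalizer cancels) = 7.178.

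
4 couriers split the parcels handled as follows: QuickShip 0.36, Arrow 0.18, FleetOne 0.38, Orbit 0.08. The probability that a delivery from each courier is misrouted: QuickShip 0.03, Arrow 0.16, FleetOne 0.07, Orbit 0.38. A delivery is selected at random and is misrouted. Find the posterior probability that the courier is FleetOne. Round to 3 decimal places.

By Bayes' rule, posterior ∝ prior × likelihood:
  QuickShip: 0.36 × 0.03 = 0.0108
  Arrow: 0.18 × 0.16 = 0.0288
  FleetOne: 0.38 × 0.07 = 0.0266
  Orbit: 0.08 × 0.38 = 0.0304
Sum = 0.0966.
P(FleetOne | evidence) = 0.0266 / 0.0966 ≈ 0.275.

0.275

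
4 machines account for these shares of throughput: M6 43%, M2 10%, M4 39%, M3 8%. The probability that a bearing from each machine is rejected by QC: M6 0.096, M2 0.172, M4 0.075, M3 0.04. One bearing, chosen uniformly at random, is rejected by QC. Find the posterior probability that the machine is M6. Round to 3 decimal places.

0.454

Prior × likelihood for each hypothesis:
  M6: 0.43 × 0.096 = 0.04128
  M2: 0.1 × 0.172 = 0.0172
  M4: 0.39 × 0.075 = 0.02925
  M3: 0.08 × 0.04 = 0.0032
Normalizing constant = 0.09093.
P(M6 | evidence) = 0.04128 / 0.09093 ≈ 0.454.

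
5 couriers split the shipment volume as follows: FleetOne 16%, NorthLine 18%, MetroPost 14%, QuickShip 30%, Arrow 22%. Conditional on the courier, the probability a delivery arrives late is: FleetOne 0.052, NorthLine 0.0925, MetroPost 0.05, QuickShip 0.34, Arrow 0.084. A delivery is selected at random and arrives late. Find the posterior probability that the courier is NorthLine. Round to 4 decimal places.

By Bayes' rule, posterior ∝ prior × likelihood:
  FleetOne: 0.16 × 0.052 = 0.00832
  NorthLine: 0.18 × 0.0925 = 0.01665
  MetroPost: 0.14 × 0.05 = 0.007
  QuickShip: 0.3 × 0.34 = 0.102
  Arrow: 0.22 × 0.084 = 0.01848
Total = 0.15245.
P(NorthLine | evidence) = 0.01665 / 0.15245 ≈ 0.1092.

0.1092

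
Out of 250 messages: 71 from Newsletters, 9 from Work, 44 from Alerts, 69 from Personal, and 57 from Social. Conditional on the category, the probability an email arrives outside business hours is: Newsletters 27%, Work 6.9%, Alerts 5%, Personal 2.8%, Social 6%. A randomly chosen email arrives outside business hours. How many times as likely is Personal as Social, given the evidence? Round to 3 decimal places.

Unnormalized posteriors (prior × likelihood):
  Newsletters: 0.284 × 0.27 = 0.07668
  Work: 0.036 × 0.069 = 0.002484
  Alerts: 0.176 × 0.05 = 0.0088
  Personal: 0.276 × 0.028 = 0.007728
  Social: 0.228 × 0.06 = 0.01368
Sum = 0.109372.
The ratio is 0.007728 / 0.01368 (the normalizer cancels) = 0.565.

0.565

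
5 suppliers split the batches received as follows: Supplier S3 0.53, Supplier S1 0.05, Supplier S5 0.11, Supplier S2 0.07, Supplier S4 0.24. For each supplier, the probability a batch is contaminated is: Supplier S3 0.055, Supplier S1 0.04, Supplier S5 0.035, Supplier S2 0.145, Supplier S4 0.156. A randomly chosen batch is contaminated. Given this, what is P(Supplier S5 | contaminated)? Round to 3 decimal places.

0.047

Compute prior × likelihood for every hypothesis:
  Supplier S3: 0.53 × 0.055 = 0.02915
  Supplier S1: 0.05 × 0.04 = 0.002
  Supplier S5: 0.11 × 0.035 = 0.00385
  Supplier S2: 0.07 × 0.145 = 0.01015
  Supplier S4: 0.24 × 0.156 = 0.03744
Total = 0.08259.
P(Supplier S5 | evidence) = 0.00385 / 0.08259 ≈ 0.047.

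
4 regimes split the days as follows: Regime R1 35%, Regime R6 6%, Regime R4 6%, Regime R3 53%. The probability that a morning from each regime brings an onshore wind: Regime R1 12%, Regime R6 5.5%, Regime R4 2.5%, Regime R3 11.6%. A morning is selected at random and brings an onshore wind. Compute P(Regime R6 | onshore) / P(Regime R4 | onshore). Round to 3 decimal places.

Compute prior × likelihood for every hypothesis:
  Regime R1: 0.35 × 0.12 = 0.042
  Regime R6: 0.06 × 0.055 = 0.0033
  Regime R4: 0.06 × 0.025 = 0.0015
  Regime R3: 0.53 × 0.116 = 0.06148
Normalizing constant = 0.10828.
The ratio is 0.0033 / 0.0015 (the normalizer cancels) = 2.200.

2.200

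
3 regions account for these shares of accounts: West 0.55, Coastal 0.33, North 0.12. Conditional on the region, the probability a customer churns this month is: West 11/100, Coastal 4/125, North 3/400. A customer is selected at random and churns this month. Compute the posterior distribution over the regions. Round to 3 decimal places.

Unnormalized posteriors (prior × likelihood):
  West: 0.55 × 0.11 = 0.0605
  Coastal: 0.33 × 0.032 = 0.01056
  North: 0.12 × 0.0075 = 0.0009
Sum = 0.07196.
P(West | churn) = 0.0605/0.07196 ≈ 0.841
P(Coastal | churn) = 0.01056/0.07196 ≈ 0.147
P(North | churn) = 0.0009/0.07196 ≈ 0.013
(Check: 0.841+0.147+0.013 = 1.001.)

West 0.841, Coastal 0.147, North 0.013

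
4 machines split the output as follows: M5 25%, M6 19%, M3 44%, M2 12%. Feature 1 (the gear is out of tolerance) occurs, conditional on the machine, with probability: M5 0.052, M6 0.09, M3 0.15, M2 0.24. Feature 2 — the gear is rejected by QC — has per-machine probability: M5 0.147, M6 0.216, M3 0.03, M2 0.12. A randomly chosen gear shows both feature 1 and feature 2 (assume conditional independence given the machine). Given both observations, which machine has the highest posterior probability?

By Bayes' rule, posterior ∝ prior × likelihood:
  M5: 0.25 × 0.052 × 0.147 = 0.001911
  M6: 0.19 × 0.09 × 0.216 = 0.0036936
  M3: 0.44 × 0.15 × 0.03 = 0.00198
  M2: 0.12 × 0.24 × 0.12 = 0.003456
Sum = 0.0110406.
Largest term belongs to M6, so M6 is most probable.

M6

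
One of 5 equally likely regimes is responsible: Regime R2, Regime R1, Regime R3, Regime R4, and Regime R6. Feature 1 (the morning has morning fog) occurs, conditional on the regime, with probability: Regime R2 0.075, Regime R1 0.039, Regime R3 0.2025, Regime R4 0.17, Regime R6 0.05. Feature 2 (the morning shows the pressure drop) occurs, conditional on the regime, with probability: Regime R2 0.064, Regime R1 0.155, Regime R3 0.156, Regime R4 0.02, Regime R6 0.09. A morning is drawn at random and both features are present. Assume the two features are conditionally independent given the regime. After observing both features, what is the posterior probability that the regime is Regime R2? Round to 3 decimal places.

With a uniform prior (1/5 each), posterior ∝ likelihood:
  Regime R2: 0.075 × 0.064 = 0.0048
  Regime R1: 0.039 × 0.155 = 0.006045
  Regime R3: 0.2025 × 0.156 = 0.03159
  Regime R4: 0.17 × 0.02 = 0.0034
  Regime R6: 0.05 × 0.09 = 0.0045
Sum = 0.050335.
P(Regime R2 | evidence) = 0.0048 / 0.050335 ≈ 0.095.

0.095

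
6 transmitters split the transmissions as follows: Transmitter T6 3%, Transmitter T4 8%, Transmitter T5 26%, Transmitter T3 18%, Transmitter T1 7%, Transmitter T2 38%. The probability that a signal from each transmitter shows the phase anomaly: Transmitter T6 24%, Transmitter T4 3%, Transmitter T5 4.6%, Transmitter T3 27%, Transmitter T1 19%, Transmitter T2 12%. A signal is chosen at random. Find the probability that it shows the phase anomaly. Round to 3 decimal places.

0.129

Compute prior × likelihood for every hypothesis:
  Transmitter T6: 0.03 × 0.24 = 0.0072
  Transmitter T4: 0.08 × 0.03 = 0.0024
  Transmitter T5: 0.26 × 0.046 = 0.01196
  Transmitter T3: 0.18 × 0.27 = 0.0486
  Transmitter T1: 0.07 × 0.19 = 0.0133
  Transmitter T2: 0.38 × 0.12 = 0.0456
P(anomaly) = 0.0072 + 0.0024 + 0.01196 + 0.0486 + 0.0133 + 0.0456 = 0.12906 → 0.129.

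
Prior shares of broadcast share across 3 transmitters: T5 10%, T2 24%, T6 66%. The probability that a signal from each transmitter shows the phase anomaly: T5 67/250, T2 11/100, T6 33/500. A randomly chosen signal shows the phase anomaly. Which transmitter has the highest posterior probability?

Unnormalized posteriors (prior × likelihood):
  T5: 0.1 × 0.268 = 0.0268
  T2: 0.24 × 0.11 = 0.0264
  T6: 0.66 × 0.066 = 0.04356
Sum = 0.09676.
Largest term belongs to T6, so T6 is most probable.

T6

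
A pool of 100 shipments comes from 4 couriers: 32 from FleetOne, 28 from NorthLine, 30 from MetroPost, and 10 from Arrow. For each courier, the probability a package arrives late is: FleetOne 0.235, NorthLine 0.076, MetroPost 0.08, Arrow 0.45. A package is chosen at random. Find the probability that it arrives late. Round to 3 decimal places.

By Bayes' rule, posterior ∝ prior × likelihood:
  FleetOne: 0.32 × 0.235 = 0.0752
  NorthLine: 0.28 × 0.076 = 0.02128
  MetroPost: 0.3 × 0.08 = 0.024
  Arrow: 0.1 × 0.45 = 0.045
P(late) = 0.0752 + 0.02128 + 0.024 + 0.045 = 0.16548 → 0.165.

0.165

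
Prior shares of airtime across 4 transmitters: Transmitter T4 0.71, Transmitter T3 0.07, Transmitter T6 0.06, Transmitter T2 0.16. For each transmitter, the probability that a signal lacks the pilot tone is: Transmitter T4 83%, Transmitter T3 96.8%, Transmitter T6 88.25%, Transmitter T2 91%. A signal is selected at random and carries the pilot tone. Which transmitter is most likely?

Transmitter T4

Taking complements, P(pilot | each) = Transmitter T4 0.17, Transmitter T3 0.032, Transmitter T6 0.1175, Transmitter T2 0.09.
Unnormalized posteriors (prior × likelihood):
  Transmitter T4: 0.71 × 0.17 = 0.1207
  Transmitter T3: 0.07 × 0.032 = 0.00224
  Transmitter T6: 0.06 × 0.1175 = 0.00705
  Transmitter T2: 0.16 × 0.09 = 0.0144
Sum = 0.14439.
Largest term belongs to Transmitter T4, so Transmitter T4 is most probable.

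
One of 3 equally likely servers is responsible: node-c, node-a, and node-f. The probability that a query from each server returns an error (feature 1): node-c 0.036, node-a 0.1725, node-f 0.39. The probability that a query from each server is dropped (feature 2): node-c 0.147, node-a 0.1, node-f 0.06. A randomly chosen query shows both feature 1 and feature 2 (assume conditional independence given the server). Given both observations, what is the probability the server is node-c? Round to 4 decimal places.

With a uniform prior (1/3 each), posterior ∝ likelihood:
  node-c: 0.036 × 0.147 = 0.005292
  node-a: 0.1725 × 0.1 = 0.01725
  node-f: 0.39 × 0.06 = 0.0234
Sum = 0.045942.
P(node-c | evidence) = 0.005292 / 0.045942 ≈ 0.1152.

0.1152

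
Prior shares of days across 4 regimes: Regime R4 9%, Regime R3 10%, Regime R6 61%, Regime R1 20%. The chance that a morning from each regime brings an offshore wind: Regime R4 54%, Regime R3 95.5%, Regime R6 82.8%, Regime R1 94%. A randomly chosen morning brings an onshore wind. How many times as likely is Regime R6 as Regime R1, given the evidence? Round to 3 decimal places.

Taking complements, P(onshore | each) = Regime R4 0.46, Regime R3 0.045, Regime R6 0.172, Regime R1 0.06.
Compute prior × likelihood for every hypothesis:
  Regime R4: 0.09 × 0.46 = 0.0414
  Regime R3: 0.1 × 0.045 = 0.0045
  Regime R6: 0.61 × 0.172 = 0.10492
  Regime R1: 0.2 × 0.06 = 0.012
Sum = 0.16282.
The ratio is 0.10492 / 0.012 (the normalizer cancels) = 8.743.

8.743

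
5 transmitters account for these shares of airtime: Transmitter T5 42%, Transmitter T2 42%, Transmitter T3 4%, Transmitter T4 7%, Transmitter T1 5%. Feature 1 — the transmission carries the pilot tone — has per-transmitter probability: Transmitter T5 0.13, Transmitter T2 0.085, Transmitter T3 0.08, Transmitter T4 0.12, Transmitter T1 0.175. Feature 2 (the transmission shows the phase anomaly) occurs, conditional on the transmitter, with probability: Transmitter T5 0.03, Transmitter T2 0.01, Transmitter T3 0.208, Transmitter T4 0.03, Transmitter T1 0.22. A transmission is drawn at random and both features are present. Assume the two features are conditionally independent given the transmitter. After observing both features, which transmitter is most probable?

Unnormalized posteriors (prior × likelihood):
  Transmitter T5: 0.42 × 0.13 × 0.03 = 0.001638
  Transmitter T2: 0.42 × 0.085 × 0.01 = 0.000357
  Transmitter T3: 0.04 × 0.08 × 0.208 = 0.0006656
  Transmitter T4: 0.07 × 0.12 × 0.03 = 0.000252
  Transmitter T1: 0.05 × 0.175 × 0.22 = 0.001925
Sum = 0.0048376.
Largest term belongs to Transmitter T1, so Transmitter T1 is most probable.

Transmitter T1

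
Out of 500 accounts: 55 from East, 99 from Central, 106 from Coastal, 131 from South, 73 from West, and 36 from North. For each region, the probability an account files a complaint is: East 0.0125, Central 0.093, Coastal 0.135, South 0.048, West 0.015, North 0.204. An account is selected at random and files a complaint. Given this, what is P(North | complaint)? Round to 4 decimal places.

0.1886

By Bayes' rule, posterior ∝ prior × likelihood:
  East: 0.11 × 0.0125 = 0.001375
  Central: 0.198 × 0.093 = 0.018414
  Coastal: 0.212 × 0.135 = 0.02862
  South: 0.262 × 0.048 = 0.012576
  West: 0.146 × 0.015 = 0.00219
  North: 0.072 × 0.204 = 0.014688
Sum = 0.077863.
P(North | evidence) = 0.014688 / 0.077863 ≈ 0.1886.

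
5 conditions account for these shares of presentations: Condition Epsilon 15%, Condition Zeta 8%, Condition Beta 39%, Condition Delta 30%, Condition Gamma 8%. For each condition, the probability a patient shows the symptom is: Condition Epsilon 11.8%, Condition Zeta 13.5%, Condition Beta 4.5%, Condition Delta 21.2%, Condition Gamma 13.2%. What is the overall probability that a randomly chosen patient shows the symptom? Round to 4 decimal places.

Prior × likelihood for each hypothesis:
  Condition Epsilon: 0.15 × 0.118 = 0.0177
  Condition Zeta: 0.08 × 0.135 = 0.0108
  Condition Beta: 0.39 × 0.045 = 0.01755
  Condition Delta: 0.3 × 0.212 = 0.0636
  Condition Gamma: 0.08 × 0.132 = 0.01056
P(symptomatic) = 0.0177 + 0.0108 + 0.01755 + 0.0636 + 0.01056 = 0.12021 → 0.1202.

0.1202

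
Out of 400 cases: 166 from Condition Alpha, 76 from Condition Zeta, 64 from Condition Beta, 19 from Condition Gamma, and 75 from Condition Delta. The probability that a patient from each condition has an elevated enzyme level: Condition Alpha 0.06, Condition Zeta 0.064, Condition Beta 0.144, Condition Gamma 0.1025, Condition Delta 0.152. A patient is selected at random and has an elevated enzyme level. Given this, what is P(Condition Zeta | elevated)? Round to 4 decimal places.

0.1301

By Bayes' rule, posterior ∝ prior × likelihood:
  Condition Alpha: 0.415 × 0.06 = 0.0249
  Condition Zeta: 0.19 × 0.064 = 0.01216
  Condition Beta: 0.16 × 0.144 = 0.02304
  Condition Gamma: 0.0475 × 0.1025 = 0.00486875
  Condition Delta: 0.1875 × 0.152 = 0.0285
Sum = 0.09346875.
P(Condition Zeta | evidence) = 0.01216 / 0.09346875 ≈ 0.1301.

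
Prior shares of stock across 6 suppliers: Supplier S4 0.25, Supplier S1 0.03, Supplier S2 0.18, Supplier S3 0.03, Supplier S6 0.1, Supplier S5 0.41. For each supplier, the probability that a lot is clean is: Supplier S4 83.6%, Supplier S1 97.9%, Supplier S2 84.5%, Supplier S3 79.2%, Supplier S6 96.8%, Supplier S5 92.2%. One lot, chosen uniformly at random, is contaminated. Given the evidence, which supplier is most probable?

Taking complements, P(contaminated | each) = Supplier S4 0.164, Supplier S1 0.021, Supplier S2 0.155, Supplier S3 0.208, Supplier S6 0.032, Supplier S5 0.078.
Unnormalized posteriors (prior × likelihood):
  Supplier S4: 0.25 × 0.164 = 0.041
  Supplier S1: 0.03 × 0.021 = 0.00063
  Supplier S2: 0.18 × 0.155 = 0.0279
  Supplier S3: 0.03 × 0.208 = 0.00624
  Supplier S6: 0.1 × 0.032 = 0.0032
  Supplier S5: 0.41 × 0.078 = 0.03198
Normalizing constant = 0.11095.
Largest term belongs to Supplier S4, so Supplier S4 is most probable.

Supplier S4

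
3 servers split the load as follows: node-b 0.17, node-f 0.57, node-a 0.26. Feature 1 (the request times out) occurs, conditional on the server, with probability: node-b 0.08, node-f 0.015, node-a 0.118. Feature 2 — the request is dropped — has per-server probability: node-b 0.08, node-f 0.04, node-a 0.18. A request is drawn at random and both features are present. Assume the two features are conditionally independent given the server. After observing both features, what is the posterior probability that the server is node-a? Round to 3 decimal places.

By Bayes' rule, posterior ∝ prior × likelihood:
  node-b: 0.17 × 0.08 × 0.08 = 0.001088
  node-f: 0.57 × 0.015 × 0.04 = 0.000342
  node-a: 0.26 × 0.118 × 0.18 = 0.0055224
Total = 0.0069524.
P(node-a | evidence) = 0.0055224 / 0.0069524 ≈ 0.794.

0.794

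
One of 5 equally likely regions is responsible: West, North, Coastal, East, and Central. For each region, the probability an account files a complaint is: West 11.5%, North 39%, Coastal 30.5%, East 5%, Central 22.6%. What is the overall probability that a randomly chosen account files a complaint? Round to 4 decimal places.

Since the prior is uniform, the posterior is proportional to the likelihood:
  West: 0.115
  North: 0.39
  Coastal: 0.305
  East: 0.05
  Central: 0.226
P(complaint) = (1/5) × (0.115 + 0.39 + 0.305 + 0.05 + 0.226) = 1.086/5 ≈ 0.2172.

0.2172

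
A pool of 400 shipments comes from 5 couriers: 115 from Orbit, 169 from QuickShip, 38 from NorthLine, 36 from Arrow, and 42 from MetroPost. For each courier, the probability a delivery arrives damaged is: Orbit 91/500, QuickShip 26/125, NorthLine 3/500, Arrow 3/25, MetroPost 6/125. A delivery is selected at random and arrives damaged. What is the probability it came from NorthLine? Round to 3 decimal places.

Prior × likelihood for each hypothesis:
  Orbit: 0.2875 × 0.182 = 0.052325
  QuickShip: 0.4225 × 0.208 = 0.08788
  NorthLine: 0.095 × 0.006 = 0.00057
  Arrow: 0.09 × 0.12 = 0.0108
  MetroPost: 0.105 × 0.048 = 0.00504
Normalizing constant = 0.156615.
P(NorthLine | evidence) = 0.00057 / 0.156615 ≈ 0.004.

0.004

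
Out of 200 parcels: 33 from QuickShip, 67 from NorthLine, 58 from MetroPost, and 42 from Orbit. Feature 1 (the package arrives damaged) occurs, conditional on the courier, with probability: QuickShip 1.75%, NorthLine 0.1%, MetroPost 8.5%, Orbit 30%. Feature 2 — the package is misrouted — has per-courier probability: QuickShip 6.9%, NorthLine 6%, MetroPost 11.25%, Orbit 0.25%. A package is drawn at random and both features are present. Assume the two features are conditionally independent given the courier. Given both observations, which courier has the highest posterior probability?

MetroPost

By Bayes' rule, posterior ∝ prior × likelihood:
  QuickShip: 0.165 × 0.0175 × 0.069 = 0.0001992375
  NorthLine: 0.335 × 0.001 × 0.06 = 0.0000201
  MetroPost: 0.29 × 0.085 × 0.1125 = 0.002773125
  Orbit: 0.21 × 0.3 × 0.0025 = 0.0001575
Total = 0.0031499625.
Largest term belongs to MetroPost, so MetroPost is most probable.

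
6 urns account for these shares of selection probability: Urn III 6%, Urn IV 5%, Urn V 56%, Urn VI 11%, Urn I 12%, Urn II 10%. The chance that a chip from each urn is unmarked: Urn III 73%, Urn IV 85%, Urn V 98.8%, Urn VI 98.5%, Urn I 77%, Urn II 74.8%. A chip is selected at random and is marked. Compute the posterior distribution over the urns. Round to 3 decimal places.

Urn III 0.191, Urn IV 0.088, Urn V 0.079, Urn VI 0.019, Urn I 0.325, Urn II 0.297

Taking complements, P(marked | each) = Urn III 0.27, Urn IV 0.15, Urn V 0.012, Urn VI 0.015, Urn I 0.23, Urn II 0.252.
Compute prior × likelihood for every hypothesis:
  Urn III: 0.06 × 0.27 = 0.0162
  Urn IV: 0.05 × 0.15 = 0.0075
  Urn V: 0.56 × 0.012 = 0.00672
  Urn VI: 0.11 × 0.015 = 0.00165
  Urn I: 0.12 × 0.23 = 0.0276
  Urn II: 0.1 × 0.252 = 0.0252
Normalizing constant = 0.08487.
P(Urn III | marked) = 0.0162/0.08487 ≈ 0.191
P(Urn IV | marked) = 0.0075/0.08487 ≈ 0.088
P(Urn V | marked) = 0.00672/0.08487 ≈ 0.079
P(Urn VI | marked) = 0.00165/0.08487 ≈ 0.019
P(Urn I | marked) = 0.0276/0.08487 ≈ 0.325
P(Urn II | marked) = 0.0252/0.08487 ≈ 0.297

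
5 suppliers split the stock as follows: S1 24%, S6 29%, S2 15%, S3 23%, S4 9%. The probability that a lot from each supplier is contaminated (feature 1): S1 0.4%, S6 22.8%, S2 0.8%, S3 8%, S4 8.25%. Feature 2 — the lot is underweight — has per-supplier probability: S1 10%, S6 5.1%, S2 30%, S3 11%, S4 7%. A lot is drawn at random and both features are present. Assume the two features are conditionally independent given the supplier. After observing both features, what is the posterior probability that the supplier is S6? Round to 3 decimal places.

By Bayes' rule, posterior ∝ prior × likelihood:
  S1: 0.24 × 0.004 × 0.1 = 0.000096
  S6: 0.29 × 0.228 × 0.051 = 0.00337212
  S2: 0.15 × 0.008 × 0.3 = 0.00036
  S3: 0.23 × 0.08 × 0.11 = 0.002024
  S4: 0.09 × 0.0825 × 0.07 = 0.00051975
Normalizing constant = 0.00637187.
P(S6 | evidence) = 0.00337212 / 0.00637187 ≈ 0.529.

0.529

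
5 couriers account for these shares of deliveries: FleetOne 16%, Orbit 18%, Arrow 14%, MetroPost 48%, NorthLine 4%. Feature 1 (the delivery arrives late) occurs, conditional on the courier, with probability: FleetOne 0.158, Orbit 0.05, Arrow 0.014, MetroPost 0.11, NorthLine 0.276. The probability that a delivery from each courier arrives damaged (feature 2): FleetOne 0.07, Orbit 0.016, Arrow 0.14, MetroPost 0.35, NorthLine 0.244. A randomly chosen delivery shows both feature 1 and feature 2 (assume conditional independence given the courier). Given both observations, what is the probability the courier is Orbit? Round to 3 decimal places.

0.006

Prior × likelihood for each hypothesis:
  FleetOne: 0.16 × 0.158 × 0.07 = 0.0017696
  Orbit: 0.18 × 0.05 × 0.016 = 0.000144
  Arrow: 0.14 × 0.014 × 0.14 = 0.0002744
  MetroPost: 0.48 × 0.11 × 0.35 = 0.01848
  NorthLine: 0.04 × 0.276 × 0.244 = 0.00269376
Total = 0.02336176.
P(Orbit | evidence) = 0.000144 / 0.02336176 ≈ 0.006.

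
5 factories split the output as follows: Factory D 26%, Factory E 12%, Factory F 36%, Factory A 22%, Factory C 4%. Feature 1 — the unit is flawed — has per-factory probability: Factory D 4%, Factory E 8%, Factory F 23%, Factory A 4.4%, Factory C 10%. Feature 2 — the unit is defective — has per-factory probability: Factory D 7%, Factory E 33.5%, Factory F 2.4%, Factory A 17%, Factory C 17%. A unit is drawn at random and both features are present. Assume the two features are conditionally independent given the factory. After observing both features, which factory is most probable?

Factory E

Unnormalized posteriors (prior × likelihood):
  Factory D: 0.26 × 0.04 × 0.07 = 0.000728
  Factory E: 0.12 × 0.08 × 0.335 = 0.003216
  Factory F: 0.36 × 0.23 × 0.024 = 0.0019872
  Factory A: 0.22 × 0.044 × 0.17 = 0.0016456
  Factory C: 0.04 × 0.1 × 0.17 = 0.00068
Total = 0.0082568.
Largest term belongs to Factory E, so Factory E is most probable.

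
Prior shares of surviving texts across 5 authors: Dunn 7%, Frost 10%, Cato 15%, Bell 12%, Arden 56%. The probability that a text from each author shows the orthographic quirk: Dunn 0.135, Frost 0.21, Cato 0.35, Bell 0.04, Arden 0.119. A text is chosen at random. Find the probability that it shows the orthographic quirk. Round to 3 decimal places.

Unnormalized posteriors (prior × likelihood):
  Dunn: 0.07 × 0.135 = 0.00945
  Frost: 0.1 × 0.21 = 0.021
  Cato: 0.15 × 0.35 = 0.0525
  Bell: 0.12 × 0.04 = 0.0048
  Arden: 0.56 × 0.119 = 0.06664
P(quirk) = 0.00945 + 0.021 + 0.0525 + 0.0048 + 0.06664 = 0.15439 → 0.154.

0.154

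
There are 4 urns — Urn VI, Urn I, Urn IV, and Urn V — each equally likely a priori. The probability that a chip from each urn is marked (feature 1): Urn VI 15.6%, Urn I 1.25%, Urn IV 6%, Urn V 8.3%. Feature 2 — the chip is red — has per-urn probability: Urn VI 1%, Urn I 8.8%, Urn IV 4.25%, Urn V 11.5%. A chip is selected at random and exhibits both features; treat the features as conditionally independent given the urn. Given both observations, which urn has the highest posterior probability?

Since the prior is uniform, the posterior is proportional to the likelihood:
  Urn VI: 0.156 × 0.01 = 0.00156
  Urn I: 0.0125 × 0.088 = 0.0011
  Urn IV: 0.06 × 0.0425 = 0.00255
  Urn V: 0.083 × 0.115 = 0.009545
Total = 0.014755.
Largest term belongs to Urn V, so Urn V is most probable.

Urn V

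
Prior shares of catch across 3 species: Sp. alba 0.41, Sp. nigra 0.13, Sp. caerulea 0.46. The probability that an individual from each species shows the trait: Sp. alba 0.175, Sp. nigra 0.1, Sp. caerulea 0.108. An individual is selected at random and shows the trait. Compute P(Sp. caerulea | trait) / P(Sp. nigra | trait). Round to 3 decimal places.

3.822

Compute prior × likelihood for every hypothesis:
  Sp. alba: 0.41 × 0.175 = 0.07175
  Sp. nigra: 0.13 × 0.1 = 0.013
  Sp. caerulea: 0.46 × 0.108 = 0.04968
Total = 0.13443.
The ratio is 0.04968 / 0.013 (the normalizer cancels) = 3.822.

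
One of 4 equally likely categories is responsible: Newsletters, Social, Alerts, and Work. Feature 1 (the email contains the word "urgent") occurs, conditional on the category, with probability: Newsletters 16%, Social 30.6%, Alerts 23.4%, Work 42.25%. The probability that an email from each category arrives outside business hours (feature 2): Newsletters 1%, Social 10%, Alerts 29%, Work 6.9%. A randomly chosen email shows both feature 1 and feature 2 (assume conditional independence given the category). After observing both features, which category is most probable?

Alerts

Since the prior is uniform, the posterior is proportional to the likelihood:
  Newsletters: 0.16 × 0.01 = 0.0016
  Social: 0.306 × 0.1 = 0.0306
  Alerts: 0.234 × 0.29 = 0.06786
  Work: 0.4225 × 0.069 = 0.0291525
Total = 0.1292125.
Largest term belongs to Alerts, so Alerts is most probable.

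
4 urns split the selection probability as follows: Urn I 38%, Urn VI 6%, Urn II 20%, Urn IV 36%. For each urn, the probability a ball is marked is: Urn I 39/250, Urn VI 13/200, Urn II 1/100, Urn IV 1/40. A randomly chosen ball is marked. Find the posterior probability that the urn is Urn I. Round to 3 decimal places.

Unnormalized posteriors (prior × likelihood):
  Urn I: 0.38 × 0.156 = 0.05928
  Urn VI: 0.06 × 0.065 = 0.0039
  Urn II: 0.2 × 0.01 = 0.002
  Urn IV: 0.36 × 0.025 = 0.009
Normalizing constant = 0.07418.
P(Urn I | evidence) = 0.05928 / 0.07418 ≈ 0.799.

0.799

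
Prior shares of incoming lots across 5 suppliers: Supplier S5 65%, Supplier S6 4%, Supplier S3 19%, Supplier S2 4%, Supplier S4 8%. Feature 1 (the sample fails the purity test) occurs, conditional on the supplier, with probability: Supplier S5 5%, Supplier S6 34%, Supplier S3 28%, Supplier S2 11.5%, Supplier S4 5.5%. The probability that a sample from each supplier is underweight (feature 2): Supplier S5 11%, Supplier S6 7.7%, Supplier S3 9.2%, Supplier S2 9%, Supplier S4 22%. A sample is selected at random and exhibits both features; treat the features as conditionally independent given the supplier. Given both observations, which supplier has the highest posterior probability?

Prior × likelihood for each hypothesis:
  Supplier S5: 0.65 × 0.05 × 0.11 = 0.003575
  Supplier S6: 0.04 × 0.34 × 0.077 = 0.0010472
  Supplier S3: 0.19 × 0.28 × 0.092 = 0.0048944
  Supplier S2: 0.04 × 0.115 × 0.09 = 0.000414
  Supplier S4: 0.08 × 0.055 × 0.22 = 0.000968
Sum = 0.0108986.
Largest term belongs to Supplier S3, so Supplier S3 is most probable.

Supplier S3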